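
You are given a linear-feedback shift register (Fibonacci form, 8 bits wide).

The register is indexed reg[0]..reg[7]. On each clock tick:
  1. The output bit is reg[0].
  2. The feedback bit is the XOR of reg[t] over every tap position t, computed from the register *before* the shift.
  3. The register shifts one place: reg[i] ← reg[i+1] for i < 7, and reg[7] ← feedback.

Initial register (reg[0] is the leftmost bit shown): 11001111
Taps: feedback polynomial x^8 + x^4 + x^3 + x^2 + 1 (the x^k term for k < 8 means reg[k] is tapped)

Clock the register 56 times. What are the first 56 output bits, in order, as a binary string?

tick  register→output (feedback)
  0  11001111→1 (0)
  1  10011110→1 (1)
  2  00111101→0 (1)
  3  01111011→0 (1)
  4  11110111→1 (1)
  5  11101111→1 (1)
  6  11011111→1 (1)
  7  10111111→1 (0)
  8  01111110→0 (1)
  9  11111101→1 (0)
 10  11111010→1 (0)
 11  11110100→1 (1)
 12  11101001→1 (1)
 13  11010011→1 (0)
 14  10100110→1 (0)
 15  01001100→0 (1)
 16  10011001→1 (1)
 17  00110011→0 (0)
 18  01100110→0 (1)
 19  11001101→1 (0)
 20  10011010→1 (1)
 21  00110101→0 (0)
 22  01101010→0 (0)
 23  11010100→1 (0)
 24  10101000→1 (1)
 25  01010001→0 (1)
 26  10100011→1 (0)
 27  01000110→0 (0)
 28  10001100→1 (0)
 29  00011000→0 (0)
 30  00110000→0 (0)
 31  01100000→0 (1)
 32  11000001→1 (1)
 33  10000011→1 (1)
 34  00000111→0 (0)
 35  00001110→0 (1)
 36  00011101→0 (0)
 37  00111010→0 (1)
 38  01110101→0 (0)
 39  11101010→1 (1)
 40  11010101→1 (0)
 41  10101010→1 (1)
 42  01010101→0 (1)
 43  10101011→1 (1)
 44  01010111→0 (1)
 45  10101111→1 (1)
 46  01011111→0 (0)
 47  10111110→1 (0)
 48  01111100→0 (1)
 49  11111001→1 (0)
 50  11110010→1 (1)
 51  11100101→1 (0)
 52  11001010→1 (0)
 53  10010100→1 (0)
 54  00101000→0 (0)
 55  01010000→0 (1)

11001111011111101001100110101000110000011101010101111100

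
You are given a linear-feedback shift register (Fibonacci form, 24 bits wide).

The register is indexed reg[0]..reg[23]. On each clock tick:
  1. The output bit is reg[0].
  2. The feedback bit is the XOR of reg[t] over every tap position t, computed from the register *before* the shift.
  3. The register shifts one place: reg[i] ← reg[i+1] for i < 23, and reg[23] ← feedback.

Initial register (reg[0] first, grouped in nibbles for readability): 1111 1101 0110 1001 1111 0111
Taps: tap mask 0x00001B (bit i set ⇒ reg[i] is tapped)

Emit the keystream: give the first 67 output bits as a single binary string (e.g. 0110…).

k : reg_k → out_k, fb_k
0: 111111010110100111110111 → 1, fb=0
1: 111110101101001111101110 → 1, fb=0
2: 111101011010011111011100 → 1, fb=1
3: 111010110100111110111001 → 1, fb=1
4: 110101101001111101110011 → 1, fb=1
5: 101011010011111011100111 → 1, fb=0
6: 010110100111110111001110 → 0, fb=1
7: 101101001111101110011101 → 1, fb=0
8: 011010011111011100111010 → 0, fb=0
9: 110100111110111001110100 → 1, fb=1
10: 101001111101110011101001 → 1, fb=1
11: 010011111011100111010011 → 0, fb=0
12: 100111110111001110100110 → 1, fb=1
13: 001111101110011101001101 → 0, fb=0
14: 011111011100111010011010 → 0, fb=1
15: 111110111001110100110101 → 1, fb=0
16: 111101110011101001101010 → 1, fb=1
17: 111011100111010011010101 → 1, fb=1
18: 110111001110100110101011 → 1, fb=0
19: 101110011101001101010110 → 1, fb=1
20: 011100111010011010101101 → 0, fb=0
21: 111001110100110101011010 → 1, fb=0
22: 110011101001101010110100 → 1, fb=1
23: 100111010011010101101001 → 1, fb=1
24: 001110100110101011010011 → 0, fb=0
25: 011101001101010110100110 → 0, fb=0
26: 111010011010101101001100 → 1, fb=1
27: 110100110101011010011001 → 1, fb=1
28: 101001101010110100110011 → 1, fb=1
29: 010011010101101001100111 → 0, fb=0
30: 100110101011010011001110 → 1, fb=1
31: 001101010110100110011101 → 0, fb=1
32: 011010101101001100111011 → 0, fb=0
33: 110101011010011001110110 → 1, fb=1
34: 101010110100110011101101 → 1, fb=0
35: 010101101001100111011010 → 0, fb=0
36: 101011010011001110110100 → 1, fb=0
37: 010110100110011101101000 → 0, fb=1
38: 101101001100111011010001 → 1, fb=0
39: 011010011001110110100010 → 0, fb=0
40: 110100110011101101000100 → 1, fb=1
41: 101001100111011010001001 → 1, fb=1
42: 010011001110110100010011 → 0, fb=0
43: 100110011101101000100110 → 1, fb=1
44: 001100111011010001001101 → 0, fb=1
45: 011001110110100010011011 → 0, fb=1
46: 110011101101000100110111 → 1, fb=1
47: 100111011010001001101111 → 1, fb=1
48: 001110110100010011011111 → 0, fb=0
49: 011101101000100110111110 → 0, fb=0
50: 111011010001001101111100 → 1, fb=1
51: 110110100010011011111001 → 1, fb=0
52: 101101000100110111110010 → 1, fb=0
53: 011010001001101111100100 → 0, fb=0
54: 110100010011011111001000 → 1, fb=1
55: 101000100110111110010001 → 1, fb=1
56: 010001001101111100100011 → 0, fb=1
57: 100010011011111001000111 → 1, fb=0
58: 000100110111110010001110 → 0, fb=1
59: 001001101111100100011101 → 0, fb=0
60: 010011011111001000111010 → 0, fb=0
61: 100110111110010001110100 → 1, fb=1
62: 001101111100100011101001 → 0, fb=1
63: 011011111001000111010011 → 0, fb=0
64: 110111110010001110100110 → 1, fb=0
65: 101111100100011101001100 → 1, fb=1
66: 011111001000111010011001 → 0, fb=1

1111110101101001111101110011101001101010110100110011101101000100110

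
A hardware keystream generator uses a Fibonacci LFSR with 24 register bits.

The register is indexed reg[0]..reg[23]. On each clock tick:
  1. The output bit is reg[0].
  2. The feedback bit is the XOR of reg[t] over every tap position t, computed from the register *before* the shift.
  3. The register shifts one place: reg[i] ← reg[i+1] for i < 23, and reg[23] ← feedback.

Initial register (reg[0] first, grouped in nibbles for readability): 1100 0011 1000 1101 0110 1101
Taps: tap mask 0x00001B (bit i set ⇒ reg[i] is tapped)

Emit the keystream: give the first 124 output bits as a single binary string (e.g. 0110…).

step | reg (before) | out | fb
   0 | 110000111000110101101101 | 1 | 0
   1 | 100001110001101011011010 | 1 | 1
   2 | 000011100011010110110101 | 0 | 1
   3 | 000111000110101101101011 | 0 | 0
   4 | 001110001101011011010110 | 0 | 0
   5 | 011100011010110110101100 | 0 | 0
   6 | 111000110101101101011000 | 1 | 0
   7 | 110001101011011010110000 | 1 | 0
   8 | 100011010110110101100000 | 1 | 0
   9 | 000110101101101011000000 | 0 | 0
  10 | 001101011011010110000000 | 0 | 1
  11 | 011010110110101100000001 | 0 | 0
  12 | 110101101101011000000010 | 1 | 1
  13 | 101011011010110000000101 | 1 | 0
  14 | 010110110101100000001010 | 0 | 1
  15 | 101101101011000000010101 | 1 | 0
  16 | 011011010110000000101010 | 0 | 0
  17 | 110110101100000001010100 | 1 | 0
  18 | 101101011000000010101000 | 1 | 0
  19 | 011010110000000101010000 | 0 | 0
  20 | 110101100000001010100000 | 1 | 1
  21 | 101011000000010101000001 | 1 | 0
  22 | 010110000000101010000010 | 0 | 1
  23 | 101100000001010100000101 | 1 | 0
  24 | 011000000010101000001010 | 0 | 1
  25 | 110000000101010000010101 | 1 | 0
  26 | 100000001010100000101010 | 1 | 1
  27 | 000000010101000001010101 | 0 | 0
  28 | 000000101010000010101010 | 0 | 0
  29 | 000001010100000101010100 | 0 | 0
  30 | 000010101000001010101000 | 0 | 1
  31 | 000101010000010101010001 | 0 | 1
  32 | 001010100000101010100011 | 0 | 1
  33 | 010101000001010101000111 | 0 | 0
  34 | 101010000010101010001110 | 1 | 0
  35 | 010100000101010100011100 | 0 | 0
  36 | 101000001010101000111000 | 1 | 1
  37 | 010000010101010001110001 | 0 | 1
  38 | 100000101010100011100011 | 1 | 1
  39 | 000001010101000111000111 | 0 | 0
  40 | 000010101010001110001110 | 0 | 1
  41 | 000101010100011100011101 | 0 | 1
  42 | 001010101000111000111011 | 0 | 1
  43 | 010101010001110001110111 | 0 | 0
  44 | 101010100011100011101110 | 1 | 0
  45 | 010101000111000111011100 | 0 | 0
  46 | 101010001110001110111000 | 1 | 0
  47 | 010100011100011101110000 | 0 | 0
  48 | 101000111000111011100000 | 1 | 1
  49 | 010001110001110111000001 | 0 | 1
  50 | 100011100011101110000011 | 1 | 0
  51 | 000111000111011100000110 | 0 | 0
  52 | 001110001110111000001100 | 0 | 0
  53 | 011100011101110000011000 | 0 | 0
  54 | 111000111011100000110000 | 1 | 0
  55 | 110001110111000001100000 | 1 | 0
  56 | 100011101110000011000000 | 1 | 0
  57 | 000111011100000110000000 | 0 | 0
  58 | 001110111000001100000000 | 0 | 0
  59 | 011101110000011000000000 | 0 | 0
  60 | 111011100000110000000000 | 1 | 1
  61 | 110111000001100000000001 | 1 | 0
  62 | 101110000011000000000010 | 1 | 1
  63 | 011100000110000000000101 | 0 | 0
  64 | 111000001100000000001010 | 1 | 0
  65 | 110000011000000000010100 | 1 | 0
  66 | 100000110000000000101000 | 1 | 1
  67 | 000001100000000001010001 | 0 | 0
  68 | 000011000000000010100010 | 0 | 1
  69 | 000110000000000101000101 | 0 | 0
  70 | 001100000000001010001010 | 0 | 1
  71 | 011000000000010100010101 | 0 | 1
  72 | 110000000000101000101011 | 1 | 0
  73 | 100000000001010001010110 | 1 | 1
  74 | 000000000010100010101101 | 0 | 0
  75 | 000000000101000101011010 | 0 | 0
  76 | 000000001010001010110100 | 0 | 0
  77 | 000000010100010101101000 | 0 | 0
  78 | 000000101000101011010000 | 0 | 0
  79 | 000001010001010110100000 | 0 | 0
  80 | 000010100010101101000000 | 0 | 1
  81 | 000101000101011010000001 | 0 | 1
  82 | 001010001010110100000011 | 0 | 1
  83 | 010100010101101000000111 | 0 | 0
  84 | 101000101011010000001110 | 1 | 1
  85 | 010001010110100000011101 | 0 | 1
  86 | 100010101101000000111011 | 1 | 0
  87 | 000101011010000001110110 | 0 | 1
  88 | 001010110100000011101101 | 0 | 1
  89 | 010101101000000111011011 | 0 | 0
  90 | 101011010000001110110110 | 1 | 0
  91 | 010110100000011101101100 | 0 | 1
  92 | 101101000000111011011001 | 1 | 0
  93 | 011010000001110110110010 | 0 | 0
  94 | 110100000011101101100100 | 1 | 1
  95 | 101000000111011011001001 | 1 | 1
  96 | 010000001110110110010011 | 0 | 1
  97 | 100000011101101100100111 | 1 | 1
  98 | 000000111011011001001111 | 0 | 0
  99 | 000001110110110010011110 | 0 | 0
 100 | 000011101101100100111100 | 0 | 1
 101 | 000111011011001001111001 | 0 | 0
 102 | 001110110110010011110010 | 0 | 0
 103 | 011101101100100111100100 | 0 | 0
 104 | 111011011001001111001000 | 1 | 1
 105 | 110110110010011110010001 | 1 | 0
 106 | 101101100100111100100010 | 1 | 0
 107 | 011011001001111001000100 | 0 | 0
 108 | 110110010011110010001000 | 1 | 0
 109 | 101100100111100100010000 | 1 | 0
 110 | 011001001111001000100000 | 0 | 1
 111 | 110010011110010001000001 | 1 | 1
 112 | 100100111100100010000011 | 1 | 0
 113 | 001001111001000100000110 | 0 | 0
 114 | 010011110010001000001100 | 0 | 0
 115 | 100111100100010000011000 | 1 | 1
 116 | 001111001000100000110001 | 0 | 0
 117 | 011110010001000001100010 | 0 | 1
 118 | 111100100010000011000101 | 1 | 1
 119 | 111001000100000110001011 | 1 | 0
 120 | 110010001000001100010110 | 1 | 1
 121 | 100100010000011000101101 | 1 | 0
 122 | 001000100000110001011010 | 0 | 0
 123 | 010001000001100010110100 | 0 | 1

1100001110001101011011010110000000101010000010101010001110001110111000001100000000001010001010110100000011101101100100111100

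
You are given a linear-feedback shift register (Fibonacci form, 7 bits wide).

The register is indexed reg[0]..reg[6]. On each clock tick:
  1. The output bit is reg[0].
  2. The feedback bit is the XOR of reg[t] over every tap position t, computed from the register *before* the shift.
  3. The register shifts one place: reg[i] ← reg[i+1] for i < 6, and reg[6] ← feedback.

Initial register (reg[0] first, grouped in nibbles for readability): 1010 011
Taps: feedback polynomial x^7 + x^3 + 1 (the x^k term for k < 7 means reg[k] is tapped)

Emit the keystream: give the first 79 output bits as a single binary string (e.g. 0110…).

1010011100111101101000010101011111010010100011011100011111110000111011110010110

tick  register→output (feedback)
  0  1010011→1 (1)
  1  0100111→0 (0)
  2  1001110→1 (0)
  3  0011100→0 (1)
  4  0111001→0 (1)
  5  1110011→1 (1)
  6  1100111→1 (1)
  7  1001111→1 (0)
  8  0011110→0 (1)
  9  0111101→0 (1)
 10  1111011→1 (0)
 11  1110110→1 (1)
 12  1101101→1 (0)
 13  1011010→1 (0)
 14  0110100→0 (0)
 15  1101000→1 (0)
 16  1010000→1 (1)
 17  0100001→0 (0)
 18  1000010→1 (1)
 19  0000101→0 (0)
 20  0001010→0 (1)
 21  0010101→0 (0)
 22  0101010→0 (1)
 23  1010101→1 (1)
 24  0101011→0 (1)
 25  1010111→1 (1)
 26  0101111→0 (1)
 27  1011111→1 (0)
 28  0111110→0 (1)
 29  1111101→1 (0)
 30  1111010→1 (0)
 31  1110100→1 (1)
 32  1101001→1 (0)
 33  1010010→1 (1)
 34  0100101→0 (0)
 35  1001010→1 (0)
 36  0010100→0 (0)
 37  0101000→0 (1)
 38  1010001→1 (1)
 39  0100011→0 (0)
 40  1000110→1 (1)
 41  0001101→0 (1)
 42  0011011→0 (1)
 43  0110111→0 (0)
 44  1101110→1 (0)
 45  1011100→1 (0)
 46  0111000→0 (1)
 47  1110001→1 (1)
 48  1100011→1 (1)
 49  1000111→1 (1)
 50  0001111→0 (1)
 51  0011111→0 (1)
 52  0111111→0 (1)
 53  1111111→1 (0)
 54  1111110→1 (0)
 55  1111100→1 (0)
 56  1111000→1 (0)
 57  1110000→1 (1)
 58  1100001→1 (1)
 59  1000011→1 (1)
 60  0000111→0 (0)
 61  0001110→0 (1)
 62  0011101→0 (1)
 63  0111011→0 (1)
 64  1110111→1 (1)
 65  1101111→1 (0)
 66  1011110→1 (0)
 67  0111100→0 (1)
 68  1111001→1 (0)
 69  1110010→1 (1)
 70  1100101→1 (1)
 71  1001011→1 (0)
 72  0010110→0 (0)
 73  0101100→0 (1)
 74  1011001→1 (0)
 75  0110010→0 (0)
 76  1100100→1 (1)
 77  1001001→1 (0)
 78  0010010→0 (0)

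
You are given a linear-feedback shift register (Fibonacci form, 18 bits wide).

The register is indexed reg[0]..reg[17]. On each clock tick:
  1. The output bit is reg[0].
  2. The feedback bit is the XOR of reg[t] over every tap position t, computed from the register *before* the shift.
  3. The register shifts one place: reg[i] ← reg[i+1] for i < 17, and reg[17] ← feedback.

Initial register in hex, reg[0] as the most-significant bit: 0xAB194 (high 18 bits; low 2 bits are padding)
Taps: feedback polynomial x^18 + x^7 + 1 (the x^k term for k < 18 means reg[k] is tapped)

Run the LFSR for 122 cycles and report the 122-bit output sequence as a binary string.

step | reg (before) | out | fb
   0 | 101010110001100101 | 1 | 0
   1 | 010101100011001010 | 0 | 0
   2 | 101011000110010100 | 1 | 1
   3 | 010110001100101001 | 0 | 0
   4 | 101100011001010010 | 1 | 0
   5 | 011000110010100100 | 0 | 1
   6 | 110001100101001001 | 1 | 1
   7 | 100011001010010011 | 1 | 1
   8 | 000110010100100111 | 0 | 1
   9 | 001100101001001111 | 0 | 0
  10 | 011001010010011110 | 0 | 1
  11 | 110010100100111101 | 1 | 1
  12 | 100101001001111011 | 1 | 1
  13 | 001010010011110111 | 0 | 1
  14 | 010100100111101111 | 0 | 0
  15 | 101001001111011110 | 1 | 1
  16 | 010010011110111101 | 0 | 1
  17 | 100100111101111011 | 1 | 0
  18 | 001001111011110110 | 0 | 1
  19 | 010011110111101101 | 0 | 1
  20 | 100111101111011011 | 1 | 1
  21 | 001111011110110111 | 0 | 1
  22 | 011110111101101111 | 0 | 1
  23 | 111101111011011111 | 1 | 0
  24 | 111011110110111110 | 1 | 0
  25 | 110111101101111100 | 1 | 1
  26 | 101111011011111001 | 1 | 0
  27 | 011110110111110010 | 0 | 1
  28 | 111101101111100101 | 1 | 1
  29 | 111011011111001011 | 1 | 0
  30 | 110110111110010110 | 1 | 0
  31 | 101101111100101100 | 1 | 0
  32 | 011011111001011000 | 0 | 1
  33 | 110111110010110001 | 1 | 0
  34 | 101111100101100010 | 1 | 1
  35 | 011111001011000101 | 0 | 0
  36 | 111110010110001010 | 1 | 0
  37 | 111100101100010100 | 1 | 1
  38 | 111001011000101001 | 1 | 0
  39 | 110010110001010010 | 1 | 0
  40 | 100101100010100100 | 1 | 1
  41 | 001011000101001001 | 0 | 0
  42 | 010110001010010010 | 0 | 0
  43 | 101100010100100100 | 1 | 0
  44 | 011000101001001000 | 0 | 0
  45 | 110001010010010000 | 1 | 0
  46 | 100010100100100000 | 1 | 1
  47 | 000101001001000001 | 0 | 0
  48 | 001010010010000010 | 0 | 1
  49 | 010100100100000101 | 0 | 0
  50 | 101001001000001010 | 1 | 1
  51 | 010010010000010101 | 0 | 1
  52 | 100100100000101011 | 1 | 1
  53 | 001001000001010111 | 0 | 0
  54 | 010010000010101110 | 0 | 0
  55 | 100100000101011100 | 1 | 1
  56 | 001000001010111001 | 0 | 0
  57 | 010000010101110010 | 0 | 1
  58 | 100000101011100101 | 1 | 1
  59 | 000001010111001011 | 0 | 1
  60 | 000010101110010111 | 0 | 0
  61 | 000101011100101110 | 0 | 1
  62 | 001010111001011101 | 0 | 1
  63 | 010101110010111011 | 0 | 1
  64 | 101011100101110111 | 1 | 1
  65 | 010111001011101111 | 0 | 0
  66 | 101110010111011110 | 1 | 0
  67 | 011100101110111100 | 0 | 0
  68 | 111001011101111000 | 1 | 0
  69 | 110010111011110000 | 1 | 0
  70 | 100101110111100000 | 1 | 0
  71 | 001011101111000000 | 0 | 0
  72 | 010111011110000000 | 0 | 1
  73 | 101110111100000001 | 1 | 0
  74 | 011101111000000010 | 0 | 1
  75 | 111011110000000101 | 1 | 0
  76 | 110111100000001010 | 1 | 1
  77 | 101111000000010101 | 1 | 1
  78 | 011110000000101011 | 0 | 0
  79 | 111100000001010110 | 1 | 1
  80 | 111000000010101101 | 1 | 1
  81 | 110000000101011011 | 1 | 1
  82 | 100000001010110111 | 1 | 1
  83 | 000000010101101111 | 0 | 1
  84 | 000000101011011111 | 0 | 0
  85 | 000001010110111110 | 0 | 1
  86 | 000010101101111101 | 0 | 0
  87 | 000101011011111010 | 0 | 1
  88 | 001010110111110101 | 0 | 1
  89 | 010101101111101011 | 0 | 0
  90 | 101011011111010110 | 1 | 0
  91 | 010110111110101100 | 0 | 1
  92 | 101101111101011001 | 1 | 0
  93 | 011011111010110010 | 0 | 1
  94 | 110111110101100101 | 1 | 0
  95 | 101111101011001010 | 1 | 1
  96 | 011111010110010101 | 0 | 1
  97 | 111110101100101011 | 1 | 1
  98 | 111101011001010111 | 1 | 0
  99 | 111010110010101110 | 1 | 0
 100 | 110101100101011100 | 1 | 1
 101 | 101011001010111001 | 1 | 1
 102 | 010110010101110011 | 0 | 1
 103 | 101100101011100111 | 1 | 1
 104 | 011001010111001111 | 0 | 1
 105 | 110010101110011111 | 1 | 1
 106 | 100101011100111111 | 1 | 0
 107 | 001010111001111110 | 0 | 1
 108 | 010101110011111101 | 0 | 1
 109 | 101011100111111011 | 1 | 1
 110 | 010111001111110111 | 0 | 0
 111 | 101110011111101110 | 1 | 0
 112 | 011100111111011100 | 0 | 1
 113 | 111001111110111001 | 1 | 0
 114 | 110011111101110010 | 1 | 0
 115 | 100111111011100100 | 1 | 0
 116 | 001111110111001000 | 0 | 1
 117 | 011111101110010001 | 0 | 0
 118 | 111111011100100010 | 1 | 0
 119 | 111110111001000100 | 1 | 0
 120 | 111101110010001000 | 1 | 0
 121 | 111011100100010000 | 1 | 1

10101011000110010100100111101111011011111001011000101001001000001010111001011101111000000010101101111101011001010111001111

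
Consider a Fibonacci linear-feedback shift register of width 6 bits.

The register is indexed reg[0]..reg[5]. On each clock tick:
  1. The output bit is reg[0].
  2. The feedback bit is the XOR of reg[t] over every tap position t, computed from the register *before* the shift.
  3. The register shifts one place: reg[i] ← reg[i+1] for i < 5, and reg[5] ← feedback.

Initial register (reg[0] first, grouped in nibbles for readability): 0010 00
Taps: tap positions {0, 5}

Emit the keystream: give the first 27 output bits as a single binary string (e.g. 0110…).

tick  register→output (feedback)
  0  001000→0 (0)
  1  010000→0 (0)
  2  100000→1 (1)
  3  000001→0 (1)
  4  000011→0 (1)
  5  000111→0 (1)
  6  001111→0 (1)
  7  011111→0 (1)
  8  111111→1 (0)
  9  111110→1 (1)
 10  111101→1 (0)
 11  111010→1 (1)
 12  110101→1 (0)
 13  101010→1 (1)
 14  010101→0 (1)
 15  101011→1 (0)
 16  010110→0 (0)
 17  101100→1 (1)
 18  011001→0 (1)
 19  110011→1 (0)
 20  100110→1 (1)
 21  001101→0 (1)
 22  011011→0 (1)
 23  110111→1 (0)
 24  101110→1 (1)
 25  011101→0 (1)
 26  111011→1 (0)

001000001111110101011001101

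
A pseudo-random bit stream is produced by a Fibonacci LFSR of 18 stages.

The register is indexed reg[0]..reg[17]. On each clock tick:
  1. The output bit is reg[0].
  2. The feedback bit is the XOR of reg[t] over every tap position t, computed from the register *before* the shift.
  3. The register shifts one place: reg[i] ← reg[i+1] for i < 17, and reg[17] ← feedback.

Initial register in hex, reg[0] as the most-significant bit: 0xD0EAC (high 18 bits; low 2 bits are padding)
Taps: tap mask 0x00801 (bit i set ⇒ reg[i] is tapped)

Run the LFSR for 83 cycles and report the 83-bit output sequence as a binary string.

11010000111010101110000111111001010010101110101110000101101100011000001001101000101

k : reg_k → out_k, fb_k
0: 110100001110101011 → 1, fb=1
1: 101000011101010111 → 1, fb=0
2: 010000111010101110 → 0, fb=0
3: 100001110101011100 → 1, fb=0
4: 000011101010111000 → 0, fb=0
5: 000111010101110000 → 0, fb=1
6: 001110101011100001 → 0, fb=1
7: 011101010111000011 → 0, fb=1
8: 111010101110000111 → 1, fb=1
9: 110101011100001111 → 1, fb=1
10: 101010111000011111 → 1, fb=1
11: 010101110000111111 → 0, fb=0
12: 101011100001111110 → 1, fb=0
13: 010111000011111100 → 0, fb=1
14: 101110000111111001 → 1, fb=0
15: 011100001111110010 → 0, fb=1
16: 111000011111100101 → 1, fb=0
17: 110000111111001010 → 1, fb=0
18: 100001111110010100 → 1, fb=1
19: 000011111100101001 → 0, fb=0
20: 000111111001010010 → 0, fb=1
21: 001111110010100101 → 0, fb=0
22: 011111100101001010 → 0, fb=1
23: 111111001010010101 → 1, fb=1
24: 111110010100101011 → 1, fb=1
25: 111100101001010111 → 1, fb=0
26: 111001010010101110 → 1, fb=1
27: 110010100101011101 → 1, fb=0
28: 100101001010111010 → 1, fb=1
29: 001010010101110101 → 0, fb=1
30: 010100101011101011 → 0, fb=1
31: 101001010111010111 → 1, fb=0
32: 010010101110101110 → 0, fb=0
33: 100101011101011100 → 1, fb=0
34: 001010111010111000 → 0, fb=0
35: 010101110101110000 → 0, fb=1
36: 101011101011100001 → 1, fb=0
37: 010111010111000010 → 0, fb=1
38: 101110101110000101 → 1, fb=1
39: 011101011100001011 → 0, fb=0
40: 111010111000010110 → 1, fb=1
41: 110101110000101101 → 1, fb=1
42: 101011100001011011 → 1, fb=0
43: 010111000010110110 → 0, fb=0
44: 101110000101101100 → 1, fb=0
45: 011100001011011000 → 0, fb=1
46: 111000010110110001 → 1, fb=1
47: 110000101101100011 → 1, fb=0
48: 100001011011000110 → 1, fb=0
49: 000010110110001100 → 0, fb=0
50: 000101101100011000 → 0, fb=0
51: 001011011000110000 → 0, fb=0
52: 010110110001100000 → 0, fb=1
53: 101101100011000001 → 1, fb=0
54: 011011000110000010 → 0, fb=0
55: 110110001100000100 → 1, fb=1
56: 101100011000001001 → 1, fb=1
57: 011000110000010011 → 0, fb=0
58: 110001100000100110 → 1, fb=1
59: 100011000001001101 → 1, fb=0
60: 000110000010011010 → 0, fb=0
61: 001100000100110100 → 0, fb=0
62: 011000001001101000 → 0, fb=1
63: 110000010011010001 → 1, fb=0
64: 100000100110100010 → 1, fb=1
65: 000001001101000101 → 0, fb=1
66: 000010011010001011 → 0, fb=0
67: 000100110100010110 → 0, fb=0
68: 001001101000101100 → 0, fb=0
69: 010011010001011000 → 0, fb=1
70: 100110100010110001 → 1, fb=1
71: 001101000101100011 → 0, fb=1
72: 011010001011000111 → 0, fb=1
73: 110100010110001111 → 1, fb=1
74: 101000101100011111 → 1, fb=1
75: 010001011000111111 → 0, fb=0
76: 100010110001111110 → 1, fb=0
77: 000101100011111100 → 0, fb=1
78: 001011000111111001 → 0, fb=1
79: 010110001111110011 → 0, fb=1
80: 101100011111100111 → 1, fb=0
81: 011000111111001110 → 0, fb=1
82: 110001111110011101 → 1, fb=1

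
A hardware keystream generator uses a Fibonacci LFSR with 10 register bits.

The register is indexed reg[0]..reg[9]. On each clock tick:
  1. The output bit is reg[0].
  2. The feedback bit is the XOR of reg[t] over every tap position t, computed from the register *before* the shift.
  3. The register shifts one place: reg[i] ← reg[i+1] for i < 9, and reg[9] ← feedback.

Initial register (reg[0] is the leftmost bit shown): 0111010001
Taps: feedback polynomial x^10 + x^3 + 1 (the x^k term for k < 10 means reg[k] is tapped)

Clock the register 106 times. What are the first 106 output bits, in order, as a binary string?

0111010001110101111101101001000010000101001010110001110011111110110000100011010011100100111100001101110110

tick  register→output (feedback)
  0  0111010001→0 (1)
  1  1110100011→1 (1)
  2  1101000111→1 (0)
  3  1010001110→1 (1)
  4  0100011101→0 (0)
  5  1000111010→1 (1)
  6  0001110101→0 (1)
  7  0011101011→0 (1)
  8  0111010111→0 (1)
  9  1110101111→1 (1)
 10  1101011111→1 (0)
 11  1010111110→1 (1)
 12  0101111101→0 (1)
 13  1011111011→1 (0)
 14  0111110110→0 (1)
 15  1111101101→1 (0)
 16  1111011010→1 (0)
 17  1110110100→1 (1)
 18  1101101001→1 (0)
 19  1011010010→1 (0)
 20  0110100100→0 (0)
 21  1101001000→1 (0)
 22  1010010000→1 (1)
 23  0100100001→0 (0)
 24  1001000010→1 (0)
 25  0010000100→0 (0)
 26  0100001000→0 (0)
 27  1000010000→1 (1)
 28  0000100001→0 (0)
 29  0001000010→0 (1)
 30  0010000101→0 (0)
 31  0100001010→0 (0)
 32  1000010100→1 (1)
 33  0000101001→0 (0)
 34  0001010010→0 (1)
 35  0010100101→0 (0)
 36  0101001010→0 (1)
 37  1010010101→1 (1)
 38  0100101011→0 (0)
 39  1001010110→1 (0)
 40  0010101100→0 (0)
 41  0101011000→0 (1)
 42  1010110001→1 (1)
 43  0101100011→0 (1)
 44  1011000111→1 (0)
 45  0110001110→0 (0)
 46  1100011100→1 (1)
 47  1000111001→1 (1)
 48  0001110011→0 (1)
 49  0011100111→0 (1)
 50  0111001111→0 (1)
 51  1110011111→1 (1)
 52  1100111111→1 (1)
 53  1001111111→1 (0)
 54  0011111110→0 (1)
 55  0111111101→0 (1)
 56  1111111011→1 (0)
 57  1111110110→1 (0)
 58  1111101100→1 (0)
 59  1111011000→1 (0)
 60  1110110000→1 (1)
 61  1101100001→1 (0)
 62  1011000010→1 (0)
 63  0110000100→0 (0)
 64  1100001000→1 (1)
 65  1000010001→1 (1)
 66  0000100011→0 (0)
 67  0001000110→0 (1)
 68  0010001101→0 (0)
 69  0100011010→0 (0)
 70  1000110100→1 (1)
 71  0001101001→0 (1)
 72  0011010011→0 (1)
 73  0110100111→0 (0)
 74  1101001110→1 (0)
 75  1010011100→1 (1)
 76  0100111001→0 (0)
 77  1001110010→1 (0)
 78  0011100100→0 (1)
 79  0111001001→0 (1)
 80  1110010011→1 (1)
 81  1100100111→1 (1)
 82  1001001111→1 (0)
 83  0010011110→0 (0)
 84  0100111100→0 (0)
 85  1001111000→1 (0)
 86  0011110000→0 (1)
 87  0111100001→0 (1)
 88  1111000011→1 (0)
 89  1110000110→1 (1)
 90  1100001101→1 (1)
 91  1000011011→1 (1)
 92  0000110111→0 (0)
 93  0001101110→0 (1)
 94  0011011101→0 (1)
 95  0110111011→0 (0)
 96  1101110110→1 (0)
 97  1011101100→1 (0)
 98  0111011000→0 (1)
 99  1110110001→1 (1)
100  1101100011→1 (0)
101  1011000110→1 (0)
102  0110001100→0 (0)
103  1100011000→1 (1)
104  1000110001→1 (1)
105  0001100011→0 (1)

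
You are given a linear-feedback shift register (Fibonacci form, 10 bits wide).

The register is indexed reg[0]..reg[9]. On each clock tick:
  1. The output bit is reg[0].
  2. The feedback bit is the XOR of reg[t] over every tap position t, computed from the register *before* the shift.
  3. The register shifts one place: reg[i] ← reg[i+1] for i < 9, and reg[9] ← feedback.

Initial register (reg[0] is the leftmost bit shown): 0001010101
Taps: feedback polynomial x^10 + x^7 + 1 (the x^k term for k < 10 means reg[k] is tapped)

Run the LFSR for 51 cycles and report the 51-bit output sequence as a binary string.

k : reg_k → out_k, fb_k
0: 0001010101 → 0, fb=1
1: 0010101011 → 0, fb=0
2: 0101010110 → 0, fb=1
3: 1010101101 → 1, fb=0
4: 0101011010 → 0, fb=0
5: 1010110100 → 1, fb=0
6: 0101101000 → 0, fb=0
7: 1011010000 → 1, fb=1
8: 0110100001 → 0, fb=0
9: 1101000010 → 1, fb=1
10: 1010000101 → 1, fb=0
11: 0100001010 → 0, fb=0
12: 1000010100 → 1, fb=0
13: 0000101000 → 0, fb=0
14: 0001010000 → 0, fb=0
15: 0010100000 → 0, fb=0
16: 0101000000 → 0, fb=0
17: 1010000000 → 1, fb=1
18: 0100000001 → 0, fb=0
19: 1000000010 → 1, fb=1
20: 0000000101 → 0, fb=1
21: 0000001011 → 0, fb=0
22: 0000010110 → 0, fb=1
23: 0000101101 → 0, fb=1
24: 0001011011 → 0, fb=0
25: 0010110110 → 0, fb=1
26: 0101101101 → 0, fb=1
27: 1011011011 → 1, fb=1
28: 0110110111 → 0, fb=1
29: 1101101111 → 1, fb=0
30: 1011011110 → 1, fb=0
31: 0110111100 → 0, fb=1
32: 1101111001 → 1, fb=1
33: 1011110011 → 1, fb=1
34: 0111100111 → 0, fb=1
35: 1111001111 → 1, fb=0
36: 1110011110 → 1, fb=0
37: 1100111100 → 1, fb=0
38: 1001111000 → 1, fb=1
39: 0011110001 → 0, fb=0
40: 0111100010 → 0, fb=0
41: 1111000100 → 1, fb=0
42: 1110001000 → 1, fb=1
43: 1100010001 → 1, fb=1
44: 1000100011 → 1, fb=1
45: 0001000111 → 0, fb=1
46: 0010001111 → 0, fb=1
47: 0100011111 → 0, fb=1
48: 1000111111 → 1, fb=0
49: 0001111110 → 0, fb=1
50: 0011111101 → 0, fb=1

000101010110100001010000000101101101111001111000100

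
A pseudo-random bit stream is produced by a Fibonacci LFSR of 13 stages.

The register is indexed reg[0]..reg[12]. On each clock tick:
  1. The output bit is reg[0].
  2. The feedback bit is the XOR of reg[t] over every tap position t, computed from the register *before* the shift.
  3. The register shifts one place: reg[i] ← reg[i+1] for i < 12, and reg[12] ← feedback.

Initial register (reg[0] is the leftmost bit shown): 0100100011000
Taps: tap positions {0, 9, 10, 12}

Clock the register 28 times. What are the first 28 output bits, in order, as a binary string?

0100100011000100111001110010

tick  register→output (feedback)
  0  0100100011000→0 (1)
  1  1001000110001→1 (0)
  2  0010001100010→0 (0)
  3  0100011000100→0 (1)
  4  1000110001001→1 (1)
  5  0001100010011→0 (1)
  6  0011000100111→0 (0)
  7  0110001001110→0 (0)
  8  1100010011100→1 (1)
  9  1000100111001→1 (1)
 10  0001001110011→0 (1)
 11  0010011100111→0 (0)
 12  0100111001110→0 (0)
 13  1001110011100→1 (1)
 14  0011100111001→0 (0)
 15  0111001110010→0 (0)
 16  1110011100100→1 (0)
 17  1100111001000→1 (0)
 18  1001110010000→1 (1)
 19  0011100100001→0 (1)
 20  0111001000011→0 (1)
 21  1110010000111→1 (1)
 22  1100100001111→1 (0)
 23  1001000011110→1 (1)
 24  0010000111101→0 (1)
 25  0100001111011→0 (0)
 26  1000011110110→1 (0)
 27  0000111101100→0 (0)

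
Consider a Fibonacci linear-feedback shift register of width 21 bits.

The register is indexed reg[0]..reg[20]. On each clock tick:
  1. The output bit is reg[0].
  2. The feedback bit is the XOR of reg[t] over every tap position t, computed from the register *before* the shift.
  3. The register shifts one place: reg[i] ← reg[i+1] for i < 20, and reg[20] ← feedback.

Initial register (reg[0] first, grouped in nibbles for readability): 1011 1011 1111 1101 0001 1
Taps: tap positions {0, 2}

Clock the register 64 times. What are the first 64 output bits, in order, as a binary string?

k : reg_k → out_k, fb_k
0: 101110111111110100011 → 1, fb=0
1: 011101111111101000110 → 0, fb=1
2: 111011111111010001101 → 1, fb=0
3: 110111111110100011010 → 1, fb=1
4: 101111111101000110101 → 1, fb=0
5: 011111111010001101010 → 0, fb=1
6: 111111110100011010101 → 1, fb=0
7: 111111101000110101010 → 1, fb=0
8: 111111010001101010100 → 1, fb=0
9: 111110100011010101000 → 1, fb=0
10: 111101000110101010000 → 1, fb=0
11: 111010001101010100000 → 1, fb=0
12: 110100011010101000000 → 1, fb=1
13: 101000110101010000001 → 1, fb=0
14: 010001101010100000010 → 0, fb=0
15: 100011010101000000100 → 1, fb=1
16: 000110101010000001001 → 0, fb=0
17: 001101010100000010010 → 0, fb=1
18: 011010101000000100101 → 0, fb=1
19: 110101010000001001011 → 1, fb=1
20: 101010100000010010111 → 1, fb=0
21: 010101000000100101110 → 0, fb=0
22: 101010000001001011100 → 1, fb=0
23: 010100000010010111000 → 0, fb=0
24: 101000000100101110000 → 1, fb=0
25: 010000001001011100000 → 0, fb=0
26: 100000010010111000000 → 1, fb=1
27: 000000100101110000001 → 0, fb=0
28: 000001001011100000010 → 0, fb=0
29: 000010010111000000100 → 0, fb=0
30: 000100101110000001000 → 0, fb=0
31: 001001011100000010000 → 0, fb=1
32: 010010111000000100001 → 0, fb=0
33: 100101110000001000010 → 1, fb=1
34: 001011100000010000101 → 0, fb=1
35: 010111000000100001011 → 0, fb=0
36: 101110000001000010110 → 1, fb=0
37: 011100000010000101100 → 0, fb=1
38: 111000000100001011001 → 1, fb=0
39: 110000001000010110010 → 1, fb=1
40: 100000010000101100101 → 1, fb=1
41: 000000100001011001011 → 0, fb=0
42: 000001000010110010110 → 0, fb=0
43: 000010000101100101100 → 0, fb=0
44: 000100001011001011000 → 0, fb=0
45: 001000010110010110000 → 0, fb=1
46: 010000101100101100001 → 0, fb=0
47: 100001011001011000010 → 1, fb=1
48: 000010110010110000101 → 0, fb=0
49: 000101100101100001010 → 0, fb=0
50: 001011001011000010100 → 0, fb=1
51: 010110010110000101001 → 0, fb=0
52: 101100101100001010010 → 1, fb=0
53: 011001011000010100100 → 0, fb=1
54: 110010110000101001001 → 1, fb=1
55: 100101100001010010011 → 1, fb=1
56: 001011000010100100111 → 0, fb=1
57: 010110000101001001111 → 0, fb=0
58: 101100001010010011110 → 1, fb=0
59: 011000010100100111100 → 0, fb=1
60: 110000101001001111001 → 1, fb=1
61: 100001010010011110011 → 1, fb=1
62: 000010100100111100111 → 0, fb=0
63: 000101001001111001110 → 0, fb=0

1011101111111101000110101010000001001011100000010000101100101100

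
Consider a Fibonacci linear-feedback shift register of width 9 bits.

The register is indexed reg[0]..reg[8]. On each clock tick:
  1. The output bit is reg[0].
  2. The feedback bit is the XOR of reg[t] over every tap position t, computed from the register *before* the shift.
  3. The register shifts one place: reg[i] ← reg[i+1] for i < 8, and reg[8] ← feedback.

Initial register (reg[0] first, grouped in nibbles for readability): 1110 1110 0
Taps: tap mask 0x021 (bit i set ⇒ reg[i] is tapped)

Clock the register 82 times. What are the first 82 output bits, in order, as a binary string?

step | reg (before) | out | fb
   0 | 111011100 | 1 | 0
   1 | 110111000 | 1 | 0
   2 | 101110000 | 1 | 1
   3 | 011100001 | 0 | 0
   4 | 111000010 | 1 | 1
   5 | 110000101 | 1 | 1
   6 | 100001011 | 1 | 0
   7 | 000010110 | 0 | 0
   8 | 000101100 | 0 | 1
   9 | 001011001 | 0 | 1
  10 | 010110011 | 0 | 0
  11 | 101100110 | 1 | 1
  12 | 011001101 | 0 | 1
  13 | 110011011 | 1 | 0
  14 | 100110110 | 1 | 1
  15 | 001101101 | 0 | 1
  16 | 011011011 | 0 | 1
  17 | 110110111 | 1 | 1
  18 | 101101111 | 1 | 0
  19 | 011011110 | 0 | 1
  20 | 110111101 | 1 | 0
  21 | 101111010 | 1 | 0
  22 | 011110100 | 0 | 0
  23 | 111101000 | 1 | 0
  24 | 111010000 | 1 | 1
  25 | 110100001 | 1 | 1
  26 | 101000011 | 1 | 1
  27 | 010000111 | 0 | 0
  28 | 100001110 | 1 | 0
  29 | 000011100 | 0 | 1
  30 | 000111001 | 0 | 1
  31 | 001110011 | 0 | 0
  32 | 011100110 | 0 | 0
  33 | 111001100 | 1 | 0
  34 | 110011000 | 1 | 0
  35 | 100110000 | 1 | 1
  36 | 001100001 | 0 | 0
  37 | 011000010 | 0 | 0
  38 | 110000100 | 1 | 1
  39 | 100001001 | 1 | 0
  40 | 000010010 | 0 | 0
  41 | 000100100 | 0 | 0
  42 | 001001000 | 0 | 1
  43 | 010010001 | 0 | 0
  44 | 100100010 | 1 | 1
  45 | 001000101 | 0 | 0
  46 | 010001010 | 0 | 1
  47 | 100010101 | 1 | 1
  48 | 000101011 | 0 | 1
  49 | 001010111 | 0 | 0
  50 | 010101110 | 0 | 1
  51 | 101011101 | 1 | 0
  52 | 010111010 | 0 | 1
  53 | 101110101 | 1 | 1
  54 | 011101011 | 0 | 1
  55 | 111010111 | 1 | 1
  56 | 110101111 | 1 | 0
  57 | 101011110 | 1 | 0
  58 | 010111100 | 0 | 1
  59 | 101111001 | 1 | 0
  60 | 011110010 | 0 | 0
  61 | 111100100 | 1 | 1
  62 | 111001001 | 1 | 0
  63 | 110010010 | 1 | 1
  64 | 100100101 | 1 | 1
  65 | 001001011 | 0 | 1
  66 | 010010111 | 0 | 0
  67 | 100101110 | 1 | 0
  68 | 001011100 | 0 | 1
  69 | 010111001 | 0 | 1
  70 | 101110011 | 1 | 1
  71 | 011100111 | 0 | 0
  72 | 111001110 | 1 | 0
  73 | 110011100 | 1 | 0
  74 | 100111000 | 1 | 0
  75 | 001110000 | 0 | 0
  76 | 011100000 | 0 | 0
  77 | 111000000 | 1 | 1
  78 | 110000001 | 1 | 1
  79 | 100000011 | 1 | 1
  80 | 000000111 | 0 | 0
  81 | 000001110 | 0 | 1

1110111000010110011011011110100001110011000010010001010111010111100100101110011100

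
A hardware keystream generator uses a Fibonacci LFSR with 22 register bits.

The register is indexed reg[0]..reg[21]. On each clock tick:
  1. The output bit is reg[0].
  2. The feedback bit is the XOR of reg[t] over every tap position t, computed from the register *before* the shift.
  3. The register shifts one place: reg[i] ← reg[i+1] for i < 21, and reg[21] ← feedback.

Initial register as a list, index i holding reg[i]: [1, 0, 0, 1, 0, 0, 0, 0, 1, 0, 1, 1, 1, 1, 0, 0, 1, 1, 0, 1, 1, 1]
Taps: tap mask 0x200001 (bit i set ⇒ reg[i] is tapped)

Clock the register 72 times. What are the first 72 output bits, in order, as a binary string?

step | reg (before) | out | fb
   0 | 1001000010111100110111 | 1 | 0
   1 | 0010000101111001101110 | 0 | 0
   2 | 0100001011110011011100 | 0 | 0
   3 | 1000010111100110111000 | 1 | 1
   4 | 0000101111001101110001 | 0 | 1
   5 | 0001011110011011100011 | 0 | 1
   6 | 0010111100110111000111 | 0 | 1
   7 | 0101111001101110001111 | 0 | 1
   8 | 1011110011011100011111 | 1 | 0
   9 | 0111100110111000111110 | 0 | 0
  10 | 1111001101110001111100 | 1 | 1
  11 | 1110011011100011111001 | 1 | 0
  12 | 1100110111000111110010 | 1 | 1
  13 | 1001101110001111100101 | 1 | 0
  14 | 0011011100011111001010 | 0 | 0
  15 | 0110111000111110010100 | 0 | 0
  16 | 1101110001111100101000 | 1 | 1
  17 | 1011100011111001010001 | 1 | 0
  18 | 0111000111110010100010 | 0 | 0
  19 | 1110001111100101000100 | 1 | 1
  20 | 1100011111001010001001 | 1 | 0
  21 | 1000111110010100010010 | 1 | 1
  22 | 0001111100101000100101 | 0 | 1
  23 | 0011111001010001001011 | 0 | 1
  24 | 0111110010100010010111 | 0 | 1
  25 | 1111100101000100101111 | 1 | 0
  26 | 1111001010001001011110 | 1 | 1
  27 | 1110010100010010111101 | 1 | 0
  28 | 1100101000100101111010 | 1 | 1
  29 | 1001010001001011110101 | 1 | 0
  30 | 0010100010010111101010 | 0 | 0
  31 | 0101000100101111010100 | 0 | 0
  32 | 1010001001011110101000 | 1 | 1
  33 | 0100010010111101010001 | 0 | 1
  34 | 1000100101111010100011 | 1 | 0
  35 | 0001001011110101000110 | 0 | 0
  36 | 0010010111101010001100 | 0 | 0
  37 | 0100101111010100011000 | 0 | 0
  38 | 1001011110101000110000 | 1 | 1
  39 | 0010111101010001100001 | 0 | 1
  40 | 0101111010100011000011 | 0 | 1
  41 | 1011110101000110000111 | 1 | 0
  42 | 0111101010001100001110 | 0 | 0
  43 | 1111010100011000011100 | 1 | 1
  44 | 1110101000110000111001 | 1 | 0
  45 | 1101010001100001110010 | 1 | 1
  46 | 1010100011000011100101 | 1 | 0
  47 | 0101000110000111001010 | 0 | 0
  48 | 1010001100001110010100 | 1 | 1
  49 | 0100011000011100101001 | 0 | 1
  50 | 1000110000111001010011 | 1 | 0
  51 | 0001100001110010100110 | 0 | 0
  52 | 0011000011100101001100 | 0 | 0
  53 | 0110000111001010011000 | 0 | 0
  54 | 1100001110010100110000 | 1 | 1
  55 | 1000011100101001100001 | 1 | 0
  56 | 0000111001010011000010 | 0 | 0
  57 | 0001110010100110000100 | 0 | 0
  58 | 0011100101001100001000 | 0 | 0
  59 | 0111001010011000010000 | 0 | 0
  60 | 1110010100110000100000 | 1 | 1
  61 | 1100101001100001000001 | 1 | 0
  62 | 1001010011000010000010 | 1 | 1
  63 | 0010100110000100000101 | 0 | 1
  64 | 0101001100001000001011 | 0 | 1
  65 | 1010011000010000010111 | 1 | 0
  66 | 0100110000100000101110 | 0 | 0
  67 | 1001100001000001011100 | 1 | 1
  68 | 0011000010000010111001 | 0 | 1
  69 | 0110000100000101110011 | 0 | 1
  70 | 1100001000001011100111 | 1 | 0
  71 | 1000010000010111001110 | 1 | 1

100100001011110011011100011111001010001001011110101000110000111001010011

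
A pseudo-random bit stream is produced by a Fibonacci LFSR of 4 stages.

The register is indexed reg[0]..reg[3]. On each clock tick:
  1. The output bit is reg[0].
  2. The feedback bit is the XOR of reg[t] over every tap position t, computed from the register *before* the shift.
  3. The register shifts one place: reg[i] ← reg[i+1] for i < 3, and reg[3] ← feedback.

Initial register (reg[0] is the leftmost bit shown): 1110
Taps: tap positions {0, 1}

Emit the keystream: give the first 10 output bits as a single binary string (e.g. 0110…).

1110001001

step | reg (before) | out | fb
   0 | 1110 | 1 | 0
   1 | 1100 | 1 | 0
   2 | 1000 | 1 | 1
   3 | 0001 | 0 | 0
   4 | 0010 | 0 | 0
   5 | 0100 | 0 | 1
   6 | 1001 | 1 | 1
   7 | 0011 | 0 | 0
   8 | 0110 | 0 | 1
   9 | 1101 | 1 | 0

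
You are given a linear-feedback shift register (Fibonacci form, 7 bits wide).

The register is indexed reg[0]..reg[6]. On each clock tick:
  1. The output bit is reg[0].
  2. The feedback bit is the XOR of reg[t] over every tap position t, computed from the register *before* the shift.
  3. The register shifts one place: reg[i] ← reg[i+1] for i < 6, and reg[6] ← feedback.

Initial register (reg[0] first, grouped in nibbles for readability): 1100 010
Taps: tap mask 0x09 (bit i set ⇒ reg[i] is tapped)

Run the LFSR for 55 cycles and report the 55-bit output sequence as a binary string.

k : reg_k → out_k, fb_k
0: 1100010 → 1, fb=1
1: 1000101 → 1, fb=1
2: 0001011 → 0, fb=1
3: 0010111 → 0, fb=0
4: 0101110 → 0, fb=1
5: 1011101 → 1, fb=0
6: 0111010 → 0, fb=1
7: 1110101 → 1, fb=1
8: 1101011 → 1, fb=0
9: 1010110 → 1, fb=1
10: 0101101 → 0, fb=1
11: 1011011 → 1, fb=0
12: 0110110 → 0, fb=0
13: 1101100 → 1, fb=0
14: 1011000 → 1, fb=0
15: 0110000 → 0, fb=0
16: 1100000 → 1, fb=1
17: 1000001 → 1, fb=1
18: 0000011 → 0, fb=0
19: 0000110 → 0, fb=0
20: 0001100 → 0, fb=1
21: 0011001 → 0, fb=1
22: 0110011 → 0, fb=0
23: 1100110 → 1, fb=1
24: 1001101 → 1, fb=0
25: 0011010 → 0, fb=1
26: 0110101 → 0, fb=0
27: 1101010 → 1, fb=0
28: 1010100 → 1, fb=1
29: 0101001 → 0, fb=1
30: 1010011 → 1, fb=1
31: 0100111 → 0, fb=0
32: 1001110 → 1, fb=0
33: 0011100 → 0, fb=1
34: 0111001 → 0, fb=1
35: 1110011 → 1, fb=1
36: 1100111 → 1, fb=1
37: 1001111 → 1, fb=0
38: 0011110 → 0, fb=1
39: 0111101 → 0, fb=1
40: 1111011 → 1, fb=0
41: 1110110 → 1, fb=1
42: 1101101 → 1, fb=0
43: 1011010 → 1, fb=0
44: 0110100 → 0, fb=0
45: 1101000 → 1, fb=0
46: 1010000 → 1, fb=1
47: 0100001 → 0, fb=0
48: 1000010 → 1, fb=1
49: 0000101 → 0, fb=0
50: 0001010 → 0, fb=1
51: 0010101 → 0, fb=0
52: 0101010 → 0, fb=1
53: 1010101 → 1, fb=1
54: 0101011 → 0, fb=1

1100010111010110110000011001101010011100111101101000010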